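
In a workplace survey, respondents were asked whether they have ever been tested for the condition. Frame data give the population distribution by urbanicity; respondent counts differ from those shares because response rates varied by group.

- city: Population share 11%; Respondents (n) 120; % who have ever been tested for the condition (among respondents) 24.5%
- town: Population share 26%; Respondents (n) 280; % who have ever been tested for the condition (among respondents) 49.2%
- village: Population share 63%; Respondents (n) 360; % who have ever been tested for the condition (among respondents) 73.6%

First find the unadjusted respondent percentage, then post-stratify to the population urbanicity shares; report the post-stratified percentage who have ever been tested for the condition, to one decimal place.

61.9%

Naive respondent-only estimate (weights = respondent counts):
  (120/760)×24.5 + (280/760)×49.2 + (360/760)×73.6 = 56.8579%
Post-stratifying to population shares instead:
  0.11×24.5 + 0.26×49.2 + 0.63×73.6 = 61.855%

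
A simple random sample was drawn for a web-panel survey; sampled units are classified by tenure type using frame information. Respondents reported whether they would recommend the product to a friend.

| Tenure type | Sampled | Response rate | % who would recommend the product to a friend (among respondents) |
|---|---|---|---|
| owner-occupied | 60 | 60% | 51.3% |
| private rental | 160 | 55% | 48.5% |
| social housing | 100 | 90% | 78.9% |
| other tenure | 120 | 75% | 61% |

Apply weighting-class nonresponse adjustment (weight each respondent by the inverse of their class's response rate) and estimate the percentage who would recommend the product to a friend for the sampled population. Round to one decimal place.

Weighting each respondent by the inverse class response rate inflates each class back to its sampled size, so the class weight is n_sampled:
  owner-occupied: 60 × 51.3 = 3078
  private rental: 160 × 48.5 = 7760
  social housing: 100 × 78.9 = 7890
  other tenure: 120 × 61 = 7320
Adjusted estimate = 26,048 / 440 = 59.2 → 59.2%.

59.2%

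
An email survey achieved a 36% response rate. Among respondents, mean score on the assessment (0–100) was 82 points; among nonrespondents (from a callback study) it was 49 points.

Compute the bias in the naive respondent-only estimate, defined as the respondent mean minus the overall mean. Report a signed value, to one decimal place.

Nonresponse fraction = 1 − 0.36 = 0.64.
Bias = (nonresponse fraction) × (respondent mean − nonrespondent mean)
     = 0.64 × (82 − 49) = 0.64 × 33 = 21.12.

+21.1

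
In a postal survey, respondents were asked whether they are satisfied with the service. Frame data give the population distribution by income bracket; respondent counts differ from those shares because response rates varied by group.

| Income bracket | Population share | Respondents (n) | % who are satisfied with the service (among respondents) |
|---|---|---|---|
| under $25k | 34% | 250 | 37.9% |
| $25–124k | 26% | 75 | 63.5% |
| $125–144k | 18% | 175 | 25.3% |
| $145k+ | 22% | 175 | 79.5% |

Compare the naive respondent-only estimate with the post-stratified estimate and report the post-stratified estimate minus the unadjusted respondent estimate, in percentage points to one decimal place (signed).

+3.2 percentage points

Without adjustment, the pooled respondent share is:
  (250/675)×37.9 + (75/675)×63.5 + (175/675)×25.3 + (175/675)×79.5 = 48.263%
Post-stratified estimate weights by population shares:
  0.34×37.9 + 0.26×63.5 + 0.18×25.3 + 0.22×79.5 = 51.44%
Difference = 51.44 − 48.263 = 3.177 pp.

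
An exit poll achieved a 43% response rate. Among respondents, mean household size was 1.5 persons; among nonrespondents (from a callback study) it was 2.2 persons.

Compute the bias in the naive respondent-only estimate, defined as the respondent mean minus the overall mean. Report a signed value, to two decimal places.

Nonresponse fraction = 1 − 0.43 = 0.57.
Bias = (nonresponse fraction) × (respondent mean − nonrespondent mean)
     = 0.57 × (1.5 − 2.2) = 0.57 × -0.7 = -0.399.

-0.40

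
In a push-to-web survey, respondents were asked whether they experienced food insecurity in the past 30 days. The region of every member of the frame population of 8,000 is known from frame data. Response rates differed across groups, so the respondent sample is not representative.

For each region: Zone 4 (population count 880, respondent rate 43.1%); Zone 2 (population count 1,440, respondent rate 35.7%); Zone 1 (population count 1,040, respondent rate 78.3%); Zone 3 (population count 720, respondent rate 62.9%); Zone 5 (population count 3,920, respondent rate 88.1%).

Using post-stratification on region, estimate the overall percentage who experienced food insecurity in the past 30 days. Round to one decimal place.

70.2%

Reweight to the known region distribution:
  Zone 4: (880/8,000) × 43.1 = 4.741
  Zone 2: (1,440/8,000) × 35.7 = 6.426
  Zone 1: (1,040/8,000) × 78.3 = 10.179
  Zone 3: (720/8,000) × 62.9 = 5.661
  Zone 5: (3,920/8,000) × 88.1 = 43.169
Post-stratified estimate = 70.176 → 70.2%.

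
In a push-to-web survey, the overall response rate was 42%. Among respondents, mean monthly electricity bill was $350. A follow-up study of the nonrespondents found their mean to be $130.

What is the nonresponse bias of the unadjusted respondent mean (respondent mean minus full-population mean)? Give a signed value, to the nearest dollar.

Nonresponse fraction = 1 − 0.42 = 0.58.
Bias = (nonresponse fraction) × (respondent mean − nonrespondent mean)
     = 0.58 × (350 − 130) = 0.58 × 220 = 127.6.

+$128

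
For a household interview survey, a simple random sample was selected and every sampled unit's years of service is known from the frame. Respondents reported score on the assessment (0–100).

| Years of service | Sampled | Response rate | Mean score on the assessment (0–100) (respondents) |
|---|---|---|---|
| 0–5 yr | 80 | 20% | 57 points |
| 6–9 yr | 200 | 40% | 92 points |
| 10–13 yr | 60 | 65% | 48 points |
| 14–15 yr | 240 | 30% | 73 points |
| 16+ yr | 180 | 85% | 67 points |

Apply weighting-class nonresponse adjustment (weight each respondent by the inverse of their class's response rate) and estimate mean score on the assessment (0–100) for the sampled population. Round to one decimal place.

72.9

Inverse-response-rate weighting restores each class to its sampled count, so class totals weight by n_sampled:
  0–5 yr: 80 × 57 = 4560
  6–9 yr: 200 × 92 = 18,400
  10–13 yr: 60 × 48 = 2880
  14–15 yr: 240 × 73 = 17,520
  16+ yr: 180 × 67 = 12,060
Adjusted estimate = 55,420 / 760 = 72.9211 → 72.9.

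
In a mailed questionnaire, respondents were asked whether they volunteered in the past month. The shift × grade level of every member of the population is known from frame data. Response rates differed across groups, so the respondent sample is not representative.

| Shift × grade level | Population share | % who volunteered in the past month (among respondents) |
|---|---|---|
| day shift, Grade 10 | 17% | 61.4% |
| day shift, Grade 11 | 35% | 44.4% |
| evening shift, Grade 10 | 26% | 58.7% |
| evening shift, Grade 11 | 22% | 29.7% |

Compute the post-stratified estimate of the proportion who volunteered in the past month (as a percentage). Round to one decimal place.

47.8%

Each cell contributes population-share × respondent value:
  day shift, Grade 10: 0.17 × 61.4 = 10.438
  day shift, Grade 11: 0.35 × 44.4 = 15.54
  evening shift, Grade 10: 0.26 × 58.7 = 15.262
  evening shift, Grade 11: 0.22 × 29.7 = 6.534
Post-stratified estimate = 47.774 → 47.8%.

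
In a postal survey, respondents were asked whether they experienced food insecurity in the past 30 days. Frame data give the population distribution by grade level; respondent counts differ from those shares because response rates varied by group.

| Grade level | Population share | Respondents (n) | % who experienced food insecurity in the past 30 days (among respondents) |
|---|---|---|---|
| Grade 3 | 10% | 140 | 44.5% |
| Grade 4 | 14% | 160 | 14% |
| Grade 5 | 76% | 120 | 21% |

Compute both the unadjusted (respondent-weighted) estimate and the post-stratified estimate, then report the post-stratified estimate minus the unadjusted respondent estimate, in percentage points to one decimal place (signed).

Unadjusted (pooled respondent) estimate weights by respondent counts:
  (140/420)×44.5 + (160/420)×14 + (120/420)×21 = 26.1667%
Post-stratified estimate weights by population shares:
  0.1×44.5 + 0.14×14 + 0.76×21 = 22.37%
Difference = 22.37 − 26.1667 = -3.7967 pp.

-3.8 percentage points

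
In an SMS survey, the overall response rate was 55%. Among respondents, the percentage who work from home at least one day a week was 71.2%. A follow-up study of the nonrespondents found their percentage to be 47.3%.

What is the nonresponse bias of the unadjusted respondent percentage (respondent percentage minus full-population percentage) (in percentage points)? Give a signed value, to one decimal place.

+10.8 percentage points

Nonresponse fraction = 1 − 0.55 = 0.45.
Bias = (nonresponse fraction) × (respondent percentage − nonrespondent percentage)
     = 0.45 × (71.2 − 47.3) = 0.45 × 23.9 = 10.755.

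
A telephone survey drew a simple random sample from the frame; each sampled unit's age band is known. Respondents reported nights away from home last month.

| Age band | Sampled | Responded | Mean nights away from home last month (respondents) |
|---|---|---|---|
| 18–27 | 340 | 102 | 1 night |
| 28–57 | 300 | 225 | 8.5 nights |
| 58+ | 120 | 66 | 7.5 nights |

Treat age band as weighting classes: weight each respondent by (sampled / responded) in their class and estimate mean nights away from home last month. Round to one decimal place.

Response rates by class: 18–27 102/340 = 30%, 28–57 225/300 = 75%, 58+ 66/120 = 55%.
Each respondent's weight = sampled/responded in their class; summing within a class gives n_sampled, so:
  18–27: 340 × 1 = 340
  28–57: 300 × 8.5 = 2550
  58+: 120 × 7.5 = 900
Adjusted estimate = 3790 / 760 = 4.98684 → 5.0.

5.0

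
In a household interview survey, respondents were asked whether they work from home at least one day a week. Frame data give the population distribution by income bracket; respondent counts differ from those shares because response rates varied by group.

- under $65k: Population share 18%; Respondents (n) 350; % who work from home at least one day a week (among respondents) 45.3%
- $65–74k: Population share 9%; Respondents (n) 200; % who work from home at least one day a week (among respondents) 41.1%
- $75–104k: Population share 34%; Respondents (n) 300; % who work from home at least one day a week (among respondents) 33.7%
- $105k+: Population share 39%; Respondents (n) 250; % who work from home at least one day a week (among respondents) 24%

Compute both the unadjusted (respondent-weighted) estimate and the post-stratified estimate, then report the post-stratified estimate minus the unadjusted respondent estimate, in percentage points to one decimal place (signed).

-3.9 percentage points

Naive respondent-only estimate (weights = respondent counts):
  (350/1100)×45.3 + (200/1100)×41.1 + (300/1100)×33.7 + (250/1100)×24 = 36.5318%
Post-stratified estimate weights by population shares:
  0.18×45.3 + 0.09×41.1 + 0.34×33.7 + 0.39×24 = 32.671%
Difference = 32.671 − 36.5318 = -3.8608 pp.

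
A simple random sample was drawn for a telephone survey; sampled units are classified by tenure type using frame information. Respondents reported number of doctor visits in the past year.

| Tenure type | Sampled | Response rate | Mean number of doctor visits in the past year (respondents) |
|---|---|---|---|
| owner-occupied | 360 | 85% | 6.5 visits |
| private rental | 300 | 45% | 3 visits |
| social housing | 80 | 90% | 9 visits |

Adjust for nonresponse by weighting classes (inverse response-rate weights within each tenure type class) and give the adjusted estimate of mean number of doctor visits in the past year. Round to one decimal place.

5.4

Weighting each respondent by the inverse class response rate inflates each class back to its sampled size, so the class weight is n_sampled:
  owner-occupied: 360 × 6.5 = 2340
  private rental: 300 × 3 = 900
  social housing: 80 × 9 = 720
Adjusted estimate = 3960 / 740 = 5.35135 → 5.4.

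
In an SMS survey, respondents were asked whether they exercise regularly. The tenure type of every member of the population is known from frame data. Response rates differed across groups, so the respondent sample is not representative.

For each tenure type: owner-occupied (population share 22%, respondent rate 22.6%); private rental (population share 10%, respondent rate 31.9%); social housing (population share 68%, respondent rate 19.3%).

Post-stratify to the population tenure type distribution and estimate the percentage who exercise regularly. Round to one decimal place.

21.3%

Each cell contributes population-share × respondent value:
  owner-occupied: 0.22 × 22.6 = 4.972
  private rental: 0.1 × 31.9 = 3.19
  social housing: 0.68 × 19.3 = 13.124
Post-stratified estimate = 21.286 → 21.3%.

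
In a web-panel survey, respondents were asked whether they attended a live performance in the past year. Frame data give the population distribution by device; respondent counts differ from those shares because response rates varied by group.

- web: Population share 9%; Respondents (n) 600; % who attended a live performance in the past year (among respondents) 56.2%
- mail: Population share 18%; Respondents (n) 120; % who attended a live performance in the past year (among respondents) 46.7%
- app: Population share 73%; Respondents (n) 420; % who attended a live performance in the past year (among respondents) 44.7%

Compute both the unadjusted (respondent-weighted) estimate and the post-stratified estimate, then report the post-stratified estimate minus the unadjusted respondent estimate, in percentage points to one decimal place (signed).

Without adjustment, the pooled respondent share is:
  (600/1140)×56.2 + (120/1140)×46.7 + (420/1140)×44.7 = 50.9632%
Reweighting by population device shares:
  0.09×56.2 + 0.18×46.7 + 0.73×44.7 = 46.095%
Difference = 46.095 − 50.9632 = -4.8682 pp.

-4.9 percentage points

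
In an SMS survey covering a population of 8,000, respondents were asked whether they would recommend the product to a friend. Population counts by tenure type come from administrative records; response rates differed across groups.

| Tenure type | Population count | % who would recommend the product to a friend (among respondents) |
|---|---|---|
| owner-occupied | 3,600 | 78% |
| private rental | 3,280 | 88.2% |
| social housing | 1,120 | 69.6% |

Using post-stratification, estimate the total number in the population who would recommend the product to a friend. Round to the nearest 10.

6,480

Apply each group's respondent rate to its population count:
  owner-occupied: 3,600 × 78% = 2808
  private rental: 3,280 × 88.2% = 2892.96
  social housing: 1,120 × 69.6% = 779.52
Estimated total = 6480.48 → 6,480.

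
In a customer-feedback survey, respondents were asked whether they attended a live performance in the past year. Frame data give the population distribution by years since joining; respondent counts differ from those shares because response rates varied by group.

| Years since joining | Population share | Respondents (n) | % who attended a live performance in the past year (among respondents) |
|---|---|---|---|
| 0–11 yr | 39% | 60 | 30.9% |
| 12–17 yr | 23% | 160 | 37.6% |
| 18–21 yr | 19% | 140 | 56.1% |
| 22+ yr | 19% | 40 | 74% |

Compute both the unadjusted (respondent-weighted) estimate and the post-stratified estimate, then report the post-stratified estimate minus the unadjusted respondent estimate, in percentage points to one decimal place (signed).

Without adjustment, the pooled respondent share is:
  (60/400)×30.9 + (160/400)×37.6 + (140/400)×56.1 + (40/400)×74 = 46.71%
Reweighting by population years since joining shares:
  0.39×30.9 + 0.23×37.6 + 0.19×56.1 + 0.19×74 = 45.418%
Difference = 45.418 − 46.71 = -1.292 pp.

-1.3 percentage points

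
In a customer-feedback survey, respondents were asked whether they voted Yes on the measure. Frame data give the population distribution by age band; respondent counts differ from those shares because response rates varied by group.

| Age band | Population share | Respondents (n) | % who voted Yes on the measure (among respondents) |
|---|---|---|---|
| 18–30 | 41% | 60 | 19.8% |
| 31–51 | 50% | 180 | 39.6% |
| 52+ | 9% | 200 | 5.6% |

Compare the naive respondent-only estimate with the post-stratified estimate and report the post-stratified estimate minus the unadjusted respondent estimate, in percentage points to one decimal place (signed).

+7.0 percentage points

Naive respondent-only estimate (weights = respondent counts):
  (60/440)×19.8 + (180/440)×39.6 + (200/440)×5.6 = 21.4455%
Post-stratifying to population shares instead:
  0.41×19.8 + 0.5×39.6 + 0.09×5.6 = 28.422%
Difference = 28.422 − 21.4455 = 6.9765 pp.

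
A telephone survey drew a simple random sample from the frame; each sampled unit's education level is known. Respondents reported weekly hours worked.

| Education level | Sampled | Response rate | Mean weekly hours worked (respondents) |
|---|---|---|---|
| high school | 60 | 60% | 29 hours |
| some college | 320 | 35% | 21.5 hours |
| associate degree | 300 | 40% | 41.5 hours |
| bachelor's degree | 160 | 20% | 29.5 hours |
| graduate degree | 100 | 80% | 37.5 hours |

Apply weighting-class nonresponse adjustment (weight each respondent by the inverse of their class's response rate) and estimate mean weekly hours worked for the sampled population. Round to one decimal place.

Weighting each respondent by the inverse class response rate inflates each class back to its sampled size, so the class weight is n_sampled:
  high school: 60 × 29 = 1740
  some college: 320 × 21.5 = 6880
  associate degree: 300 × 41.5 = 12,450
  bachelor's degree: 160 × 29.5 = 4720
  graduate degree: 100 × 37.5 = 3750
Adjusted estimate = 29,540 / 940 = 31.4255 → 31.4.

31.4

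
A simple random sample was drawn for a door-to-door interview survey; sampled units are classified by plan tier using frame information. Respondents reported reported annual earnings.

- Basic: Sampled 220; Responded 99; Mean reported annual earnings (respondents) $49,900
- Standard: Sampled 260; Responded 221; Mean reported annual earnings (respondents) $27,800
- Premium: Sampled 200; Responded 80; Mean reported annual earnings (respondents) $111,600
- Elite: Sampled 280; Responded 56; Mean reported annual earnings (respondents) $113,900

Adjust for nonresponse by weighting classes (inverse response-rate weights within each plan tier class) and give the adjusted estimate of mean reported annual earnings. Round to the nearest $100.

$75,400

Response rates by class: Basic 99/220 = 45%, Standard 221/260 = 85%, Premium 80/200 = 40%, Elite 56/280 = 20%.
Inverse-response-rate weighting restores each class to its sampled count, so class totals weight by n_sampled:
  Basic: 220 × 49,900 = 10,978,000
  Standard: 260 × 27,800 = 7,228,000
  Premium: 200 × 111,600 = 22,320,000
  Elite: 280 × 113,900 = 31,892,000
Adjusted estimate = 72,418,000 / 960 = 75435.4 → $75,400.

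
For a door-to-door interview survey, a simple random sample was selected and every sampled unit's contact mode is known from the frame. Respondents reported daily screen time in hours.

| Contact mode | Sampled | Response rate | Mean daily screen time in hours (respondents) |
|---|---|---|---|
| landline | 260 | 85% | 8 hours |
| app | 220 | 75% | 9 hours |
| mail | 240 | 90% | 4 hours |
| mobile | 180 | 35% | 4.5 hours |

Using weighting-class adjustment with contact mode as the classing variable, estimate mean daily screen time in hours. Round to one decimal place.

Each respondent's weight = sampled/responded in their class; summing within a class gives n_sampled, so:
  landline: 260 × 8 = 2080
  app: 220 × 9 = 1980
  mail: 240 × 4 = 960
  mobile: 180 × 4.5 = 810
Adjusted estimate = 5830 / 900 = 6.47778 → 6.5.

6.5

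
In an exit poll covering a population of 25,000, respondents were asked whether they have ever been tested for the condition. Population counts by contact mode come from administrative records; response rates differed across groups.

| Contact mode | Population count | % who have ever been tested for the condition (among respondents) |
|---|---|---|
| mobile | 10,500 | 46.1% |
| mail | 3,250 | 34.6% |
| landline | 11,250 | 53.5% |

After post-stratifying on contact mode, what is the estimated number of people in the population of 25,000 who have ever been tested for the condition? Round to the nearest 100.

12,000

Each cell contributes its population count × the respondent rate:
  mobile: 10,500 × 46.1% = 4840.5
  mail: 3,250 × 34.6% = 1124.5
  landline: 11,250 × 53.5% = 6018.75
Estimated total = 11983.8 → 12,000.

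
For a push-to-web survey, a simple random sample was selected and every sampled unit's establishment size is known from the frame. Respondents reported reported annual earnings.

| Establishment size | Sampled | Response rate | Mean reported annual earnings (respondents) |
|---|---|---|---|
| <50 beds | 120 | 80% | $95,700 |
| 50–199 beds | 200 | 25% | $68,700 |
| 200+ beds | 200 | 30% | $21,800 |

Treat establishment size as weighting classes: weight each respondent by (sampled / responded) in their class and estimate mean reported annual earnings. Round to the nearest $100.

Weighting each respondent by the inverse class response rate inflates each class back to its sampled size, so the class weight is n_sampled:
  <50 beds: 120 × 95,700 = 11,484,000
  50–199 beds: 200 × 68,700 = 13,740,000
  200+ beds: 200 × 21,800 = 4,360,000
Adjusted estimate = 29,584,000 / 520 = 56892.3 → $56,900.

$56,900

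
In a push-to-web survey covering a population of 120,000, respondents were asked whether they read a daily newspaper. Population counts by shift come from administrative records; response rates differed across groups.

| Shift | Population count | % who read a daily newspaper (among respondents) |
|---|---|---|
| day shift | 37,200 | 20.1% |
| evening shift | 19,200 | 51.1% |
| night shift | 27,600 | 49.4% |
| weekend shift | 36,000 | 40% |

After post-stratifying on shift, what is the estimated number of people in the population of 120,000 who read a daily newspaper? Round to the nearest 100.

45,300

Apply each group's respondent rate to its population count:
  day shift: 37,200 × 20.1% = 7477.2
  evening shift: 19,200 × 51.1% = 9811.2
  night shift: 27,600 × 49.4% = 13634.4
  weekend shift: 36,000 × 40% = 14,400
Estimated total = 45322.8 → 45,300.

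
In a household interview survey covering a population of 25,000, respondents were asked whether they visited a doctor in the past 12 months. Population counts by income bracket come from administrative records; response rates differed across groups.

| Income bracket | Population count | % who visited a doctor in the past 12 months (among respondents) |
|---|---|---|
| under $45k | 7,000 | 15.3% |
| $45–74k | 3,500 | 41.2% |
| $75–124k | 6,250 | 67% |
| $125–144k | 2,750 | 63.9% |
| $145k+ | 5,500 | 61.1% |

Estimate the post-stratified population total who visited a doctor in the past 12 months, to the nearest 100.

11,800

Estimated count per cell = population count × respondent percentage:
  under $45k: 7,000 × 15.3% = 1071
  $45–74k: 3,500 × 41.2% = 1442
  $75–124k: 6,250 × 67% = 4187.5
  $125–144k: 2,750 × 63.9% = 1757.25
  $145k+: 5,500 × 61.1% = 3360.5
Estimated total = 11818.2 → 11,800.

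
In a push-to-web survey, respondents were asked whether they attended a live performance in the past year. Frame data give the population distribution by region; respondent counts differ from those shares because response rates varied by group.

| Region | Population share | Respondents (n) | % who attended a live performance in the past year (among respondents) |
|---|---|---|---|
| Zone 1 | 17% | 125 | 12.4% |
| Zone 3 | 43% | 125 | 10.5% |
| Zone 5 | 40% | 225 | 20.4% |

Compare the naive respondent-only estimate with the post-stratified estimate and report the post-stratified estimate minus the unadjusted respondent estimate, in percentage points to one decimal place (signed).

Unadjusted (pooled respondent) estimate weights by respondent counts:
  (125/475)×12.4 + (125/475)×10.5 + (225/475)×20.4 = 15.6895%
Post-stratified estimate weights by population shares:
  0.17×12.4 + 0.43×10.5 + 0.4×20.4 = 14.783%
Difference = 14.783 − 15.6895 = -0.9065 pp.

-0.9 percentage points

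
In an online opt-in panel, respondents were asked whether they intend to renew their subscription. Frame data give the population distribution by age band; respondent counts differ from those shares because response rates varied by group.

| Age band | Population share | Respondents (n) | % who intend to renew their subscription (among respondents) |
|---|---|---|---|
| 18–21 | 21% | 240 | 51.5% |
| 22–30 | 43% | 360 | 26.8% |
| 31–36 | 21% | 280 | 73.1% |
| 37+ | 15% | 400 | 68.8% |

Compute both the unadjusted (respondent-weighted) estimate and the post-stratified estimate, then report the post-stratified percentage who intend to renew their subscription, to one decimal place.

48.0%

Unadjusted (pooled respondent) estimate weights by respondent counts:
  (240/1280)×51.5 + (360/1280)×26.8 + (280/1280)×73.1 + (400/1280)×68.8 = 54.6844%
Reweighting by population age band shares:
  0.21×51.5 + 0.43×26.8 + 0.21×73.1 + 0.15×68.8 = 48.01%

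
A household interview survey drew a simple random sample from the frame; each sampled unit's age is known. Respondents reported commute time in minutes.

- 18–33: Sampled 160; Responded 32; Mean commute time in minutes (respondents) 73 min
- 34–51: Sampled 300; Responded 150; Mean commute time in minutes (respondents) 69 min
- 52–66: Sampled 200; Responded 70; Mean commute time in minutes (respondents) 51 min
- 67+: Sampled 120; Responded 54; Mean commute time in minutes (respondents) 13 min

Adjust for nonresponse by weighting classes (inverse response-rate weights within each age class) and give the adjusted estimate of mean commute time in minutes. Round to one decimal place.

56.6

Class response rates: 18–33 32/160 = 20%, 34–51 150/300 = 50%, 52–66 70/200 = 35%, 67+ 54/120 = 45%.
Each respondent's weight = sampled/responded in their class; summing within a class gives n_sampled, so:
  18–33: 160 × 73 = 11,680
  34–51: 300 × 69 = 20,700
  52–66: 200 × 51 = 10,200
  67+: 120 × 13 = 1560
Adjusted estimate = 44,140 / 780 = 56.5897 → 56.6.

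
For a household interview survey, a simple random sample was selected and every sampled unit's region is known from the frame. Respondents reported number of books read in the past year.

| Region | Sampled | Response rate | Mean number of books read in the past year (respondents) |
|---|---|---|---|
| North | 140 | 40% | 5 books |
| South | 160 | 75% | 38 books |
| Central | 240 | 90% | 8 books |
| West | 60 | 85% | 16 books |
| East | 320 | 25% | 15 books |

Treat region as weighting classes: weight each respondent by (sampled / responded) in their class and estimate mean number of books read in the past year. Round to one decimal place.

15.7

Weighting each respondent by the inverse class response rate inflates each class back to its sampled size, so the class weight is n_sampled:
  North: 140 × 5 = 700
  South: 160 × 38 = 6080
  Central: 240 × 8 = 1920
  West: 60 × 16 = 960
  East: 320 × 15 = 4800
Adjusted estimate = 14,460 / 920 = 15.7174 → 15.7.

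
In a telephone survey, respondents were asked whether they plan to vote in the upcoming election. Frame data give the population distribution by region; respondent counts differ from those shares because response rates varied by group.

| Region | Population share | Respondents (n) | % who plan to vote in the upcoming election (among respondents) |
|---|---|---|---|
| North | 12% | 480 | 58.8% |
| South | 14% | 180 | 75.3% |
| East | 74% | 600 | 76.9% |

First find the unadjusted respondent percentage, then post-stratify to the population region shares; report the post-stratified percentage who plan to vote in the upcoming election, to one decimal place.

74.5%

Naive respondent-only estimate (weights = respondent counts):
  (480/1260)×58.8 + (180/1260)×75.3 + (600/1260)×76.9 = 69.7762%
Post-stratified estimate weights by population shares:
  0.12×58.8 + 0.14×75.3 + 0.74×76.9 = 74.504%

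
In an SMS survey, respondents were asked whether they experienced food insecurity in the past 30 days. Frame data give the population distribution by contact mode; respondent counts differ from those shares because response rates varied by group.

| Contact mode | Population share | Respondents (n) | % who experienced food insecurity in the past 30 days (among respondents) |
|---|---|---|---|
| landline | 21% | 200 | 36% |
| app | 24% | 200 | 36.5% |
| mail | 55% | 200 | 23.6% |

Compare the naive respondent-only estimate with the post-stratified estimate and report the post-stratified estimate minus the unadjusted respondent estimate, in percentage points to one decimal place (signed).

Without adjustment, the pooled respondent share is:
  (200/600)×36 + (200/600)×36.5 + (200/600)×23.6 = 32.0333%
Post-stratified estimate weights by population shares:
  0.21×36 + 0.24×36.5 + 0.55×23.6 = 29.3%
Difference = 29.3 − 32.0333 = -2.7333 pp.

-2.7 percentage points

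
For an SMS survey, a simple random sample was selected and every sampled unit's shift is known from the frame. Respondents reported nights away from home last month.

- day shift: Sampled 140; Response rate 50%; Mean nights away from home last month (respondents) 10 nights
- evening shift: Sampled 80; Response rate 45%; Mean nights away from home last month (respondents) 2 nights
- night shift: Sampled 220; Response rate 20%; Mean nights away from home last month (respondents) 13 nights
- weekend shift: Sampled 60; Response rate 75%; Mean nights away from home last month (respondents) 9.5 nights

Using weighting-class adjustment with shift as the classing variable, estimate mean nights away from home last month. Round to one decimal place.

Each respondent's weight = sampled/responded in their class; summing within a class gives n_sampled, so:
  day shift: 140 × 10 = 1400
  evening shift: 80 × 2 = 160
  night shift: 220 × 13 = 2860
  weekend shift: 60 × 9.5 = 570
Adjusted estimate = 4990 / 500 = 9.98 → 10.0.

10.0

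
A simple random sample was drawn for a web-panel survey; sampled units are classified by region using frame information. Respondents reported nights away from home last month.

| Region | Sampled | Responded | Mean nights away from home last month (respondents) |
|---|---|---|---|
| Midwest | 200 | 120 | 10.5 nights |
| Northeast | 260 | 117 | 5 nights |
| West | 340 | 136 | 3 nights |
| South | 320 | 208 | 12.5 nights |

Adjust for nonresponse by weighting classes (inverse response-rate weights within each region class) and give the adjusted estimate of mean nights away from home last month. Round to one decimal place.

7.5

Response rates by class: Midwest 120/200 = 60%, Northeast 117/260 = 45%, West 136/340 = 40%, South 208/320 = 65%.
Each respondent's weight = sampled/responded in their class; summing within a class gives n_sampled, so:
  Midwest: 200 × 10.5 = 2100
  Northeast: 260 × 5 = 1300
  West: 340 × 3 = 1020
  South: 320 × 12.5 = 4000
Adjusted estimate = 8420 / 1,120 = 7.51786 → 7.5.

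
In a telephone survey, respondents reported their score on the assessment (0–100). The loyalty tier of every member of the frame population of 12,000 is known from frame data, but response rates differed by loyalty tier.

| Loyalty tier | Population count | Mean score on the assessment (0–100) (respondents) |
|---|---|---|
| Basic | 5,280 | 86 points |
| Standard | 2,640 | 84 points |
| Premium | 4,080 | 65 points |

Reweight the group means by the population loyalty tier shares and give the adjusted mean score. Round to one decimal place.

78.4

Reweight to the known loyalty tier distribution:
  Basic: (5,280/12,000) × 86 = 37.84
  Standard: (2,640/12,000) × 84 = 18.48
  Premium: (4,080/12,000) × 65 = 22.1
Post-stratified estimate = 78.42 → 78.4.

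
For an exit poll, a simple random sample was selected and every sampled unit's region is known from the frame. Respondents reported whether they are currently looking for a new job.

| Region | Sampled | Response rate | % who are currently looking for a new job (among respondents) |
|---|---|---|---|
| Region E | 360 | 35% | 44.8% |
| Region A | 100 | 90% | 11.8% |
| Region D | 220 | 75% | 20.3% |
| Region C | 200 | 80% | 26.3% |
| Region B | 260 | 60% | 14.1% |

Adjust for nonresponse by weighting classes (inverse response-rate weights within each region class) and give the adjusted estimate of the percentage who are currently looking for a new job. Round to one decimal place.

26.9%

Each respondent's weight = sampled/responded in their class; summing within a class gives n_sampled, so:
  Region E: 360 × 44.8 = 16128
  Region A: 100 × 11.8 = 1180
  Region D: 220 × 20.3 = 4466
  Region C: 200 × 26.3 = 5260
  Region B: 260 × 14.1 = 3666
Adjusted estimate = 30,700 / 1,140 = 26.9298 → 26.9%.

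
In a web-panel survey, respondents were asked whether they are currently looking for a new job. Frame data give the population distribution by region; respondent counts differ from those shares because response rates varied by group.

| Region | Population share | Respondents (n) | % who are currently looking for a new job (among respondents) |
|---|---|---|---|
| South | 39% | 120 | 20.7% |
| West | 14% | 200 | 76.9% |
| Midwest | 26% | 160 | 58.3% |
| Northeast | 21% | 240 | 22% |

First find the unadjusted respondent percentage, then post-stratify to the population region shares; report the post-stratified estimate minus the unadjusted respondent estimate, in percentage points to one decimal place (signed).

Unadjusted (pooled respondent) estimate weights by respondent counts:
  (120/720)×20.7 + (200/720)×76.9 + (160/720)×58.3 + (240/720)×22 = 45.1%
Reweighting by population region shares:
  0.39×20.7 + 0.14×76.9 + 0.26×58.3 + 0.21×22 = 38.617%
Difference = 38.617 − 45.1 = -6.483 pp.

-6.5 percentage points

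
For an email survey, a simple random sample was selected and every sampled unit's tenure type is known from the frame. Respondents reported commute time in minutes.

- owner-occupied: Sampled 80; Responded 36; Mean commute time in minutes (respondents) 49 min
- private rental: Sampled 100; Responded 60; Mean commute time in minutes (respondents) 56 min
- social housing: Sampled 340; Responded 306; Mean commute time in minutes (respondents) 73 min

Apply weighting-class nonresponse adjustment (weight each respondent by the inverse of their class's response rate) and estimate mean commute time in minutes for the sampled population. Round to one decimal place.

Response rates by class: owner-occupied 36/80 = 45%, private rental 60/100 = 60%, social housing 306/340 = 90%.
With weight = n_sampled/n_responded per class, the weighted class total is n_sampled:
  owner-occupied: 80 × 49 = 3920
  private rental: 100 × 56 = 5600
  social housing: 340 × 73 = 24,820
Adjusted estimate = 34,340 / 520 = 66.0385 → 66.0.

66.0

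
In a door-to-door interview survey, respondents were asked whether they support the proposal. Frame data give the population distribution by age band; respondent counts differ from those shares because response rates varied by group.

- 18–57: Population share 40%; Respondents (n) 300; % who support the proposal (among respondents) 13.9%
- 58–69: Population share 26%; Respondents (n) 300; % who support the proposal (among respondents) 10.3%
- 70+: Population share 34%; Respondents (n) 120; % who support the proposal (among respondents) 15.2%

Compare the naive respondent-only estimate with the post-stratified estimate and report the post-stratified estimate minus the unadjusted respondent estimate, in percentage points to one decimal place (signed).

+0.8 percentage points

Unadjusted (pooled respondent) estimate weights by respondent counts:
  (300/720)×13.9 + (300/720)×10.3 + (120/720)×15.2 = 12.6167%
Reweighting by population age band shares:
  0.4×13.9 + 0.26×10.3 + 0.34×15.2 = 13.406%
Difference = 13.406 − 12.6167 = 0.7893 pp.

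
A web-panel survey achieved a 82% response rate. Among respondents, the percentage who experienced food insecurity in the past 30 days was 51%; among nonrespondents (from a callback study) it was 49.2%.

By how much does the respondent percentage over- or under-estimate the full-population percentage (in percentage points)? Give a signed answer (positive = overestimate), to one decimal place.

+0.3 percentage points

Nonresponse fraction = 1 − 0.82 = 0.18.
Bias = (nonresponse fraction) × (respondent percentage − nonrespondent percentage)
     = 0.18 × (51 − 49.2) = 0.18 × 1.8 = 0.324.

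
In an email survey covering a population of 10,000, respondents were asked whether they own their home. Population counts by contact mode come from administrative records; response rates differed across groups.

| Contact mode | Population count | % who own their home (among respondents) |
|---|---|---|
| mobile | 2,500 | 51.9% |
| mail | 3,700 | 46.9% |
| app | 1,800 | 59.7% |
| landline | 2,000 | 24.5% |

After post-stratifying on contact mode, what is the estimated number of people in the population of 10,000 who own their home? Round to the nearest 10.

4,600

Each cell contributes its population count × the respondent rate:
  mobile: 2,500 × 51.9% = 1297.5
  mail: 3,700 × 46.9% = 1735.3
  app: 1,800 × 59.7% = 1074.6
  landline: 2,000 × 24.5% = 490
Estimated total = 4597.4 → 4,600.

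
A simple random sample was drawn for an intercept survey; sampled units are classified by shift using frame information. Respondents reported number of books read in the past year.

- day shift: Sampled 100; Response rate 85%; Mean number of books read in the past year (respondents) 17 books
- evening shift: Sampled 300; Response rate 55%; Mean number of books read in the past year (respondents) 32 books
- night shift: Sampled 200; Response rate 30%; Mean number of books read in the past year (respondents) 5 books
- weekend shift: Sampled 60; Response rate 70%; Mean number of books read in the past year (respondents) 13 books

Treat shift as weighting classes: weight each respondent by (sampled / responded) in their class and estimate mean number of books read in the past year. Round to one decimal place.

Weighting each respondent by the inverse class response rate inflates each class back to its sampled size, so the class weight is n_sampled:
  day shift: 100 × 17 = 1700
  evening shift: 300 × 32 = 9600
  night shift: 200 × 5 = 1000
  weekend shift: 60 × 13 = 780
Adjusted estimate = 13,080 / 660 = 19.8182 → 19.8.

19.8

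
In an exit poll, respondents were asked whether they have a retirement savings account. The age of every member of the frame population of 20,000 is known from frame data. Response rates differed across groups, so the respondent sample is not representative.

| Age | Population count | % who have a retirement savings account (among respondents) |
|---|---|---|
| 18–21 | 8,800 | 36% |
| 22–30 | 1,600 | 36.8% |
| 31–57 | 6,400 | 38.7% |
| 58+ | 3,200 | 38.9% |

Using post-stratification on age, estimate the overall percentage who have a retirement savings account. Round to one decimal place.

37.4%

Reweight to the known age distribution:
  18–21: (8,800/20,000) × 36 = 15.84
  22–30: (1,600/20,000) × 36.8 = 2.944
  31–57: (6,400/20,000) × 38.7 = 12.384
  58+: (3,200/20,000) × 38.9 = 6.224
Post-stratified estimate = 37.392 → 37.4%.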